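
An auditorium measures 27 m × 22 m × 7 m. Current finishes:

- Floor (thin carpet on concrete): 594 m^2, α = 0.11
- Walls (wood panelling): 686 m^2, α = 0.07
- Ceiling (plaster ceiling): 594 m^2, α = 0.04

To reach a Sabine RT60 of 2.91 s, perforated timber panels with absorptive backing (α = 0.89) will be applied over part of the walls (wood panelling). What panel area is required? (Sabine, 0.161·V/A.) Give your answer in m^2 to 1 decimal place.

A₁ = Σ Sᵢαᵢ = 594·0.11 + 686·0.07 + 594·0.04 = 137.120 sabins.
V = 4158 m³. Target absorption A₂ = 0.161 × 4158 / 2.91 = 230.047 sabins.
ΔA needed = 230.047 − 137.120 = 92.927 sabins.
Net gain per m^2: Δα = 0.89 − 0.07 = 0.82.
Panel area = 92.927 / 0.82 = 113.3 m^2.

113.3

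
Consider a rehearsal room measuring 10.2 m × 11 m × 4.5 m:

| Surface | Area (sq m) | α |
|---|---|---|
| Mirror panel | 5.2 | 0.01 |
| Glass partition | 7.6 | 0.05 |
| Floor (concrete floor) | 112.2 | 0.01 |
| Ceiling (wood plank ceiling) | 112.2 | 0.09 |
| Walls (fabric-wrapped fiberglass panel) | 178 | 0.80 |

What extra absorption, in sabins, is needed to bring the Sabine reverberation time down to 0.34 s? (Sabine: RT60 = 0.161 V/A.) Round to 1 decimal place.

85.0 sabins

Summing Sᵢαᵢ: 0.052 + 0.380 + 1.122 + 10.098 + 142.400 → A₁ = 154.052 sabins.
For T = 0.34 s, need A₂ = 0.161·V/T = 0.161·504.9/0.34 = 239.085 sabins.
Shortfall: 239.085 − 154.052 = 85.0 sabins.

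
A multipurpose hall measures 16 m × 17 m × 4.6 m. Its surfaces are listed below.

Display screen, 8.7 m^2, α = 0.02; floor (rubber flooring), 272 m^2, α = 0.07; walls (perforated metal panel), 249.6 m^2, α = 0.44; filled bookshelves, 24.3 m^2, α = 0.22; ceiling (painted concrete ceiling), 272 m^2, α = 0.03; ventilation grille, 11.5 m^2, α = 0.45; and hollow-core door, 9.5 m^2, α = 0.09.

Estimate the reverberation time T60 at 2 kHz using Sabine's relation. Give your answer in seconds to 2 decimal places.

1.36 s

Total absorption A = 8.7·0.02 + 272·0.07 + 249.6·0.44 + 24.3·0.22 + 272·0.03 + 11.5·0.45 + 9.5·0.09
  = 0.174 + 19.040 + 109.824 + 5.346 + 8.160 + 5.175 + 0.855 = 148.574 m^2 sabins.
Volume V = 16 × 17 × 4.6 = 1251.2 m³.
Sabine: RT60 = 0.161 × 1251.2 / 148.574 = 1.36 s.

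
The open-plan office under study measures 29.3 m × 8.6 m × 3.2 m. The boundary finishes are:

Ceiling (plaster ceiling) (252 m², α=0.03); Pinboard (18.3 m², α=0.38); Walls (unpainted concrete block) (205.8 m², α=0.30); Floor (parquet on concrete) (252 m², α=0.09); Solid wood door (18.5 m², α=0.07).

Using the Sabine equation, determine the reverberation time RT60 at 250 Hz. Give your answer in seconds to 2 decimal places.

Total absorption A = 252*0.03 + 18.3*0.38 + 205.8*0.30 + 252*0.09 + 18.5*0.07
  = 7.560 + 6.954 + 61.740 + 22.680 + 1.295 = 100.229 m² sabins.
Room volume: 806.336 m³.
T = 0.161 V/A = 0.161·806.336/100.229 = 1.30 s.

1.30 s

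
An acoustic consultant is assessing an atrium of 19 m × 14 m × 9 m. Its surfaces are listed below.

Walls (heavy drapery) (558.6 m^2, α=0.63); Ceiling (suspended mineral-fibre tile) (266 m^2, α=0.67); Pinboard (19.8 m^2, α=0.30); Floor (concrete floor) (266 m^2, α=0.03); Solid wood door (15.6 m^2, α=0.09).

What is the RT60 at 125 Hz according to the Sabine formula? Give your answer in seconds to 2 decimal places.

Summing Sᵢαᵢ: 351.918 + 178.220 + 5.940 + 7.980 + 1.404 → A = 545.462 sabins.
V = 19·14·9 = 2394 m³.
Sabine: RT60 = 0.161 × 2394 / 545.462 = 0.71 s.

0.71 seconds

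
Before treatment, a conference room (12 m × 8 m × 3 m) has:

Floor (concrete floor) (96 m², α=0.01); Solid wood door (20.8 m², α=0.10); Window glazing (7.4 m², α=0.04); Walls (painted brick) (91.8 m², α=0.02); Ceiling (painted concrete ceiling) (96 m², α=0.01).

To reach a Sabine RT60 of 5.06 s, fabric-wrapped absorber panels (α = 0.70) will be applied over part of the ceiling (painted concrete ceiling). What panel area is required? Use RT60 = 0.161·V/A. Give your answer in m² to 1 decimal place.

Equivalent absorption area: A₁ = 96·0.01 + 20.8·0.10 + 7.4·0.04 + 91.8·0.02 + 96·0.01 = 6.132 m².
V = 288 m³. Target absorption A₂ = 0.161 × 288 / 5.06 = 9.164 sabins.
Absorption to add: 9.164 − 6.132 = 3.032 sabins.
Each m² of panel replacing the ceiling (painted concrete ceiling) adds (0.70 − 0.01) = 0.69 sabins.
Area = ΔA/Δα = 3.032/0.69 = 4.4 m².

4.4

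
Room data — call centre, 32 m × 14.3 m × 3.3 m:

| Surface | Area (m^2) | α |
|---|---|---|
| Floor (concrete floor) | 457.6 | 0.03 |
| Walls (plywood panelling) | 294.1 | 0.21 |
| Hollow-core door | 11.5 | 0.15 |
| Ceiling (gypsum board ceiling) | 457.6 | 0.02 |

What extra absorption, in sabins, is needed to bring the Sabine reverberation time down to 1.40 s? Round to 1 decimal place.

87.3 sabins

Summing Sᵢαᵢ: 13.728 + 61.761 + 1.725 + 9.152 → A₁ = 86.366 sabins.
Target A₂ = 0.161·1510.08/1.40 = 173.659 sabins (V = 1510.08 m³).
Additional absorption ΔA = 173.659 − 86.366 = 87.3 sabins.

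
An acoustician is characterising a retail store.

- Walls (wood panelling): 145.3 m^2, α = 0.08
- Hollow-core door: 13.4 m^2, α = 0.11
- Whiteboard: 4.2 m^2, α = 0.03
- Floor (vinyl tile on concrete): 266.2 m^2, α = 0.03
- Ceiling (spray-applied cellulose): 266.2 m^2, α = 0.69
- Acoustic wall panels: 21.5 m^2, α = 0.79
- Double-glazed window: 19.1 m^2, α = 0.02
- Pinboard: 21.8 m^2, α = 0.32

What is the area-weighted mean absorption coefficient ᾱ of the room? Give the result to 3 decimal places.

S = Σ Sᵢ = 145.3 + 13.4 + 4.2 + 266.2 + 266.2 + 21.5 + 19.1 + 21.8 = 757.7 m^2.
Σ(Sᵢαᵢ) = 145.3*0.08 + 13.4*0.11 + 4.2*0.03 + 266.2*0.03 + 266.2*0.69 + 21.5*0.79 + 19.1*0.02 + 21.8*0.32 = 229.231.
ᾱ = A/S = 0.303.

0.303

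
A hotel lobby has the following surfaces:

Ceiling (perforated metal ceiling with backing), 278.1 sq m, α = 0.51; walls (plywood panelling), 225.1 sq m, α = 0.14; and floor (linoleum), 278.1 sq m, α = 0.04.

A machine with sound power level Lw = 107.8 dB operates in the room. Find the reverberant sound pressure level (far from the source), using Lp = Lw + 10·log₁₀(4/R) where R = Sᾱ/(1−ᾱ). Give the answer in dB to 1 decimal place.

Σ(Sᵢαᵢ) = 278.1×0.51 + 225.1×0.14 + 278.1×0.04 = 184.469; total area S = 781.3 sq m.
ᾱ = 0.2361, so room constant R = A/(1−ᾱ) = 241.483 sq m.
Lp = 107.8 + 10·log₁₀(4/241.483) = 107.8 + (-17.81) = 90.0 dB.

90.0 dB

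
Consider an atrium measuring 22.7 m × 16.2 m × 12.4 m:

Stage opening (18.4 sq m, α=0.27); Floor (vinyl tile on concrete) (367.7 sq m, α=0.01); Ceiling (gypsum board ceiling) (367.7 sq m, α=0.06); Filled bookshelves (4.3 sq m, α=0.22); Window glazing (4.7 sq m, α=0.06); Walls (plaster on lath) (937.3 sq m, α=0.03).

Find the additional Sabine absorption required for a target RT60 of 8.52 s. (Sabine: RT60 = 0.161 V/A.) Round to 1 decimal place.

26.1 sabins

Equivalent absorption area: A₁ = 18.4*0.27 + 367.7*0.01 + 367.7*0.06 + 4.3*0.22 + 4.7*0.06 + 937.3*0.03 = 60.054 sq m.
V = 4559.976 m³. Required absorption A₂ = 0.161 × 4559.976 / 8.52 = 86.169 sabins.
Additional absorption ΔA = 86.169 − 60.054 = 26.1 sabins.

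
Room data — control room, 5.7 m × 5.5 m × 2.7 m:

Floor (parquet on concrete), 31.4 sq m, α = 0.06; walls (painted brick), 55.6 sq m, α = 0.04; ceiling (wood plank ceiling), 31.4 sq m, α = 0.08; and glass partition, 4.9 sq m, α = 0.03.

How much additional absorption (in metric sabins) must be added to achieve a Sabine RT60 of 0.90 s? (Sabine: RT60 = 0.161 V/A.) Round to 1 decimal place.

8.4 sabins

Equivalent absorption area: A₁ = 31.4×0.06 + 55.6×0.04 + 31.4×0.08 + 4.9×0.03 = 6.767 sq m.
Target A₂ = 0.161·84.645/0.90 = 15.142 sabins (V = 84.645 m³).
ΔA = A₂ − A₁ = 15.142 − 6.767 = 8.4 sabins.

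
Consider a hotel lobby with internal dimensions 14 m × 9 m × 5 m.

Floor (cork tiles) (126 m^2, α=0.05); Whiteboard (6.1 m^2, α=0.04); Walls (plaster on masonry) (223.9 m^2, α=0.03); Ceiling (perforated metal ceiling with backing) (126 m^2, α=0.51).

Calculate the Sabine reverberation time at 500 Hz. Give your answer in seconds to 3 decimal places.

A = Σ Sᵢαᵢ = 126×0.05 + 6.1×0.04 + 223.9×0.03 + 126×0.51 = 77.521 sabins.
V = 14·9·5 = 630 m³.
Sabine: RT60 = 0.161 × 630 / 77.521 = 1.308 s.

1.308 seconds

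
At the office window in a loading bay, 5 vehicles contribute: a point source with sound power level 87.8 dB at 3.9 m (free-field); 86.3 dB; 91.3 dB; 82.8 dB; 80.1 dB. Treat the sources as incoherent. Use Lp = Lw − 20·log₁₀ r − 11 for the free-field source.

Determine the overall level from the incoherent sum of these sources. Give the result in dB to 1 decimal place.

93.2 dB

Source at 3.9 m: Lp = 87.8 − 20·log₁₀(3.9) − 11 = 65.0 dB.
Converting to relative power and adding: 10^(65.0/10) + 10^(86.3/10) + 10^(91.3/10) + 10^(82.8/10) + 10^(80.1/10) = 2.072e+09.
Combined level = 10 log₁₀(2.072e+09) = 93.2 dB.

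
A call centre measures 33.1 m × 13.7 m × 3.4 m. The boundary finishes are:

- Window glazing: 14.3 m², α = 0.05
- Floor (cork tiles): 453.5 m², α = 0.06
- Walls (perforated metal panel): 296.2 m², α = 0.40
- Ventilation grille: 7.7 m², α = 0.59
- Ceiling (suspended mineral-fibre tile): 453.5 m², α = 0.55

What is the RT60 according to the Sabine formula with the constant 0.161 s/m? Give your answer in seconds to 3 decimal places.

Equivalent absorption area: A = 14.3*0.05 + 453.5*0.06 + 296.2*0.40 + 7.7*0.59 + 453.5*0.55 = 400.373 m².
Room volume: 1541.798 m³.
Sabine: RT60 = 0.161 × 1541.798 / 400.373 = 0.620 s.

0.620 sec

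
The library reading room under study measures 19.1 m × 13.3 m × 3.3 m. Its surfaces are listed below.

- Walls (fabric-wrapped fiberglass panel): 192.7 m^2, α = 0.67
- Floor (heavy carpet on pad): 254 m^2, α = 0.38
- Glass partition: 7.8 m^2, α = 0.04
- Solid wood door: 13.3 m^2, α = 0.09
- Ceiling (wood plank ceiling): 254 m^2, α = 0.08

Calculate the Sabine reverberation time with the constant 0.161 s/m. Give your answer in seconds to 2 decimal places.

Equivalent absorption area: A = 192.7·0.67 + 254·0.38 + 7.8·0.04 + 13.3·0.09 + 254·0.08 = 247.458 m^2.
V = 19.1·13.3·3.3 = 838.299 m³.
Sabine: RT60 = 0.161 × 838.299 / 247.458 = 0.55 s.

0.55 seconds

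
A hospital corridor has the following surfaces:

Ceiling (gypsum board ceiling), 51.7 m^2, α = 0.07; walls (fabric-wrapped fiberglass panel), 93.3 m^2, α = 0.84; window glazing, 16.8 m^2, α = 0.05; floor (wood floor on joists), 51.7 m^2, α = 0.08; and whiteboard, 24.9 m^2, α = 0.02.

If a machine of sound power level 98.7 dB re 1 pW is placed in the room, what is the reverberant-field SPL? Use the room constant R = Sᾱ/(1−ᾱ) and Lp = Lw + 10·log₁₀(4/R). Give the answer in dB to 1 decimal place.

83.3 dB

Σ(Sᵢαᵢ) = 51.7×0.07 + 93.3×0.84 + 16.8×0.05 + 51.7×0.08 + 24.9×0.02 = 87.465; total area S = 238.4 m^2.
ᾱ = 0.3669, so room constant R = A/(1−ᾱ) = 138.154 m^2.
Lp = Lw + 10 log₁₀(4/R) = 98.7 -15.38 = 83.3 dB.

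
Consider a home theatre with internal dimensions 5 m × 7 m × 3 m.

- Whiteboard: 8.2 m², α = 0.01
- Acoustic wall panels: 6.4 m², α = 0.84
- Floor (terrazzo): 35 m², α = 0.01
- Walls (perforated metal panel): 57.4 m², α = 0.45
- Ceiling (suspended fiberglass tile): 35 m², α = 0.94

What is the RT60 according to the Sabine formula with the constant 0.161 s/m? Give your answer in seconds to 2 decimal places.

0.26 s

Summing Sᵢαᵢ: 0.082 + 5.376 + 0.350 + 25.830 + 32.900 → A = 64.538 sabins.
Room volume: 105 m³.
RT60 = 0.161 · V / A = 0.161 × 105 / 64.538 = 0.26 s.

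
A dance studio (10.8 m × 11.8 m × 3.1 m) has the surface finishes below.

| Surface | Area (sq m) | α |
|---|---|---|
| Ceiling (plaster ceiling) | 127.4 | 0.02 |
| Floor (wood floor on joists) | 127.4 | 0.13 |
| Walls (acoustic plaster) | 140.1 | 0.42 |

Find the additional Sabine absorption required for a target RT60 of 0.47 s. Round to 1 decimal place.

Total absorption A₁ = 127.4×0.02 + 127.4×0.13 + 140.1×0.42
  = 2.548 + 16.562 + 58.842 = 77.952 sq m sabins.
For T = 0.47 s, need A₂ = 0.161·V/T = 0.161·395.064/0.47 = 135.330 sabins.
Shortfall: 135.330 − 77.952 = 57.4 sabins.

57.4 sabins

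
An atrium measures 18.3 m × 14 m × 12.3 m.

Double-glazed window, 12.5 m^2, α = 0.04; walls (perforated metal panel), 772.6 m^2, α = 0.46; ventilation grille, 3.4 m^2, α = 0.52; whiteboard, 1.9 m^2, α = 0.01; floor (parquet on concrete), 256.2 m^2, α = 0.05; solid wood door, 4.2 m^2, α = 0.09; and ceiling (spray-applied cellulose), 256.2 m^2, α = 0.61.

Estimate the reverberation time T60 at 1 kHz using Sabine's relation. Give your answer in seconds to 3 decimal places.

A = Σ Sᵢαᵢ = 12.5×0.04 + 772.6×0.46 + 3.4×0.52 + 1.9×0.01 + 256.2×0.05 + 4.2×0.09 + 256.2×0.61 = 527.153 sabins.
Room volume: 3151.26 m³.
Sabine: RT60 = 0.161 × 3151.26 / 527.153 = 0.962 s.

0.962 seconds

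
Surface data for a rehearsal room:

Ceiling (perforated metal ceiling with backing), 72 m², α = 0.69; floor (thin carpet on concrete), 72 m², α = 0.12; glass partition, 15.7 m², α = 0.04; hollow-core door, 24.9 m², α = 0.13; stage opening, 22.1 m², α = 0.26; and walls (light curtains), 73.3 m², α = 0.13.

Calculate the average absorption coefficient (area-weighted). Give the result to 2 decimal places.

S = Σ Sᵢ = 72 + 72 + 15.7 + 24.9 + 22.1 + 73.3 = 280.0 m².
Weighted sum Σ Sα = 77.460.
ᾱ = 77.460 / 280.0 = 0.28.

0.28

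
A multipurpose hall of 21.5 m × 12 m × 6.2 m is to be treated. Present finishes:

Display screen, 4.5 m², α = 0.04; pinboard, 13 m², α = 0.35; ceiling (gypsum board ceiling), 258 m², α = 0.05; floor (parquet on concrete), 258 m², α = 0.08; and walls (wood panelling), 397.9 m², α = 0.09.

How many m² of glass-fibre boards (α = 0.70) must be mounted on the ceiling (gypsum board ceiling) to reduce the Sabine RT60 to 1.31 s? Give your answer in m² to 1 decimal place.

Total absorption A₁ = 4.5·0.04 + 13·0.35 + 258·0.05 + 258·0.08 + 397.9·0.09
  = 0.180 + 4.550 + 12.900 + 20.640 + 35.811 = 74.081 m² sabins.
Required A₂ = 0.161·1599.6/1.31 = 196.592 sabins.
Absorption to add: 196.592 − 74.081 = 122.511 sabins.
Each m² of panel replacing the ceiling (gypsum board ceiling) adds (0.70 − 0.05) = 0.65 sabins.
Panel area = 122.511 / 0.65 = 188.5 m².

188.5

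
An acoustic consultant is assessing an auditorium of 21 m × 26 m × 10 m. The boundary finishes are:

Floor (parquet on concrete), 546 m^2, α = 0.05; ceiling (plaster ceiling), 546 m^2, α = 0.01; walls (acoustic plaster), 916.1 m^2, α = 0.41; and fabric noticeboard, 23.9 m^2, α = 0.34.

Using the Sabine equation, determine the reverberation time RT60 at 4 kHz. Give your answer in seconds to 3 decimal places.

2.111 s

Summing Sᵢαᵢ: 27.300 + 5.460 + 375.601 + 8.126 → A = 416.487 sabins.
V = 21·26·10 = 5460 m³.
T = 0.161 V/A = 0.161·5460/416.487 = 2.111 s.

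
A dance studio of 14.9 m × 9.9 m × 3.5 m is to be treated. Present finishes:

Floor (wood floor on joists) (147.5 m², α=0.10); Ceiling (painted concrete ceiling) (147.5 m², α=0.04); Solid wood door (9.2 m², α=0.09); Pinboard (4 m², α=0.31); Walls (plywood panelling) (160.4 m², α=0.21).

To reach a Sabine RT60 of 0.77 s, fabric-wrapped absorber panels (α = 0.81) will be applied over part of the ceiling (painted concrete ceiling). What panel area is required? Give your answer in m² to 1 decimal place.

A₁ = Σ Sᵢαᵢ = 147.5*0.10 + 147.5*0.04 + 9.2*0.09 + 4*0.31 + 160.4*0.21 = 56.402 sabins.
Required A₂ = 0.161·516.285/0.77 = 107.950 sabins.
ΔA needed = 107.950 − 56.402 = 51.548 sabins.
Each m² of panel replacing the ceiling (painted concrete ceiling) adds (0.81 − 0.04) = 0.77 sabins.
Panel area = 51.548 / 0.77 = 66.9 m².

66.9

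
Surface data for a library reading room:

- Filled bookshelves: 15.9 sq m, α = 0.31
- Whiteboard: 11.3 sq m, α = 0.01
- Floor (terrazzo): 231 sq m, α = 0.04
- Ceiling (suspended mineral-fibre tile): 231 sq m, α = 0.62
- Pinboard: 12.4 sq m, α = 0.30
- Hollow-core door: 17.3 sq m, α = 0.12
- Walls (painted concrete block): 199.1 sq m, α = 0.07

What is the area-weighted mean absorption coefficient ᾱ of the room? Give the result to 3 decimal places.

0.247

Total surface area S = 718.0 sq m.
Σ(Sᵢαᵢ) = 15.9·0.31 + 11.3·0.01 + 231·0.04 + 231·0.62 + 12.4·0.30 + 17.3·0.12 + 199.1·0.07 = 177.235.
ᾱ = A/S = 0.247.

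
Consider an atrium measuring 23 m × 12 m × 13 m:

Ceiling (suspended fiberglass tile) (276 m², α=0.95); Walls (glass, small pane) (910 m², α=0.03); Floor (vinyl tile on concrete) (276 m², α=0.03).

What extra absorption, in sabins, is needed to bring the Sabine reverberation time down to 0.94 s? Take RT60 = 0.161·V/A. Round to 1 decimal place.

A₁ = Σ Sᵢαᵢ = 276*0.95 + 910*0.03 + 276*0.03 = 297.780 sabins.
Target A₂ = 0.161·3588/0.94 = 614.540 sabins (V = 3588 m³).
ΔA = A₂ − A₁ = 614.540 − 297.780 = 316.8 sabins.

316.8 sabins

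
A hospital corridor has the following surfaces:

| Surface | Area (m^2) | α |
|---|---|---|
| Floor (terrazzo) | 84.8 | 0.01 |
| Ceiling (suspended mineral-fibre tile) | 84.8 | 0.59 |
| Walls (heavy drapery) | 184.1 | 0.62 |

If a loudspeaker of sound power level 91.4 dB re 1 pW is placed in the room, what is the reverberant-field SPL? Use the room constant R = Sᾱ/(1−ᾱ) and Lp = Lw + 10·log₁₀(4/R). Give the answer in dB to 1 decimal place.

Σ(Sᵢαᵢ) = 84.8×0.01 + 84.8×0.59 + 184.1×0.62 = 165.022; total area S = 353.7 m^2.
ᾱ = 0.4666, so room constant R = A/(1−ᾱ) = 309.378 m^2.
Lp = Lw + 10 log₁₀(4/R) = 91.4 -18.88 = 72.5 dB.

72.5 dB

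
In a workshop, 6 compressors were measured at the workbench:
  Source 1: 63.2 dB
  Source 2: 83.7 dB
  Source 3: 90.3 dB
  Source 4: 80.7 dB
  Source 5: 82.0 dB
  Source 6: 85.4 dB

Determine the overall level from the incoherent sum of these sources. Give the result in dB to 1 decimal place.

Sum in the linear (power) domain: Σ 10^(Lᵢ/10) = 10^(63.2/10) + 10^(83.7/10) + 10^(90.3/10) + 10^(80.7/10) + 10^(82.0/10) + 10^(85.4/10) = 1.931e+09.
Back to dB: 10·log₁₀ Σ = 92.9 dB.

92.9 dB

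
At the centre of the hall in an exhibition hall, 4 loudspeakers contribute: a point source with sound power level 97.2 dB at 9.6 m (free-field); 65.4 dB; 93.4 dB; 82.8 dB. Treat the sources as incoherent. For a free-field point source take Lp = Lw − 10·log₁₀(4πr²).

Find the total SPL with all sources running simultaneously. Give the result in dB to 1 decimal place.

93.8 dB

Source at 9.6 m: Lp = 97.2 − 10·log₁₀(4π·9.6²) = 97.2 − 10·log₁₀(1158.117) = 66.6 dB.
Converting to relative power and adding: 10^(66.6/10) + 10^(65.4/10) + 10^(93.4/10) + 10^(82.8/10) = 2.386e+09.
Back to dB: 10·log₁₀ Σ = 93.8 dB.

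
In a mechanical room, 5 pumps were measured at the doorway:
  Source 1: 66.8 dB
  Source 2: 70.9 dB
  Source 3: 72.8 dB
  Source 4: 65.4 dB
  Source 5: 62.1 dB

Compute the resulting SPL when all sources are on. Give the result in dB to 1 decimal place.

Converting to relative power and adding: 10^(66.8/10) + 10^(70.9/10) + 10^(72.8/10) + 10^(65.4/10) + 10^(62.1/10) = 4.123e+07.
L_total = 10·log₁₀(4.123e+07) = 76.2 dB.

76.2 dB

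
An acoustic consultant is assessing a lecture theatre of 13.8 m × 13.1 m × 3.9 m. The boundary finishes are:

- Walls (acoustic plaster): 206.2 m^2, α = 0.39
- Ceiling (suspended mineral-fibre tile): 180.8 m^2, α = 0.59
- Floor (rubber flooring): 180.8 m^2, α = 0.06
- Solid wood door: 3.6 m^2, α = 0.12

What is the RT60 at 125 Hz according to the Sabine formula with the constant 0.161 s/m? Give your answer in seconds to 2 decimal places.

0.57 s

Summing Sᵢαᵢ: 80.418 + 106.672 + 10.848 + 0.432 → A = 198.370 sabins.
V = 13.8·13.1·3.9 = 705.042 m³.
Sabine: RT60 = 0.161 × 705.042 / 198.370 = 0.57 s.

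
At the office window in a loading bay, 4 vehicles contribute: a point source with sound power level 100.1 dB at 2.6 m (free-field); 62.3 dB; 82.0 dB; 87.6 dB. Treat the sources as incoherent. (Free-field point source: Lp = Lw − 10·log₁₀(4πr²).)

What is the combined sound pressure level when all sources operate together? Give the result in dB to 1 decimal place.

89.3 dB

Source at 2.6 m: Lp = 100.1 − 10·log₁₀(4π·2.6²) = 100.1 − 10·log₁₀(84.949) = 80.8 dB.
Sum in the linear (power) domain: Σ 10^(Lᵢ/10) = 10^(80.8/10) + 10^(62.3/10) + 10^(82.0/10) + 10^(87.6/10) = 8.559e+08.
Combined level = 10 log₁₀(8.559e+08) = 89.3 dB.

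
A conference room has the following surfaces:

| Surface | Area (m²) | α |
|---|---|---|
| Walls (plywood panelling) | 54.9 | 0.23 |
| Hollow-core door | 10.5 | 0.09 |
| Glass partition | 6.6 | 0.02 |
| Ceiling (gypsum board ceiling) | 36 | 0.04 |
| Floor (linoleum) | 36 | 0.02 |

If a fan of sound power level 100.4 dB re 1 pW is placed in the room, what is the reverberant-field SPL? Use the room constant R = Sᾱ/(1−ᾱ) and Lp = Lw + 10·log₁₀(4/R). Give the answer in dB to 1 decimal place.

Σ(Sᵢαᵢ) = 54.9·0.23 + 10.5·0.09 + 6.6·0.02 + 36·0.04 + 36·0.02 = 15.864; total area S = 144.0 m².
ᾱ = 0.1102, so room constant R = A/(1−ᾱ) = 17.829 m².
Lp = Lw + 10 log₁₀(4/R) = 100.4 -6.49 = 93.9 dB.

93.9 dB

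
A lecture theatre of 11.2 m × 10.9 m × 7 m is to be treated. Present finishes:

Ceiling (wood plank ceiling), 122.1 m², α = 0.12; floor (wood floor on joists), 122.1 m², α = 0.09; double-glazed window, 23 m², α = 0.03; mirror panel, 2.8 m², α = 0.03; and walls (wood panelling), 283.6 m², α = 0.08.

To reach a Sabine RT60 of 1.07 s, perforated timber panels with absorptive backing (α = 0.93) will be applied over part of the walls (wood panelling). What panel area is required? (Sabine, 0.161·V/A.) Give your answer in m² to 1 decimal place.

Equivalent absorption area: A₁ = 122.1*0.12 + 122.1*0.09 + 23*0.03 + 2.8*0.03 + 283.6*0.08 = 49.103 m².
V = 854.56 m³. Target absorption A₂ = 0.161 × 854.56 / 1.07 = 128.583 sabins.
Absorption to add: 128.583 − 49.103 = 79.480 sabins.
Each m² of panel replacing the walls (wood panelling) adds (0.93 − 0.08) = 0.85 sabins.
Area = ΔA/Δα = 79.480/0.85 = 93.5 m².

93.5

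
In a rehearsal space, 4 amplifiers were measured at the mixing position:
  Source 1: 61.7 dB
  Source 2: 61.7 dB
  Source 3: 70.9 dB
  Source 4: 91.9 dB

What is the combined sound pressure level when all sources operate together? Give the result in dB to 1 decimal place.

Σ 10^(Lᵢ/10) = 1.564e+09.
L_total = 10·log₁₀(1.564e+09) = 91.9 dB.

91.9 dB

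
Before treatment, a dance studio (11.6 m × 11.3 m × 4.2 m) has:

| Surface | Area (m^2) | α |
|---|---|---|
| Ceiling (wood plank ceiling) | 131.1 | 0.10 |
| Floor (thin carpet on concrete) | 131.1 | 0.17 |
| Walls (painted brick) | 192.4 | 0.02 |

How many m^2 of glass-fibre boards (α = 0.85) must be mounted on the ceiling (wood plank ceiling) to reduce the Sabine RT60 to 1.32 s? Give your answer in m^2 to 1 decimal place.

37.2

Total absorption A₁ = 131.1·0.10 + 131.1·0.17 + 192.4·0.02
  = 13.110 + 22.287 + 3.848 = 39.245 m^2 sabins.
V = 550.536 m³. Target absorption A₂ = 0.161 × 550.536 / 1.32 = 67.149 sabins.
Absorption to add: 67.149 − 39.245 = 27.904 sabins.
Each m^2 of panel replacing the ceiling (wood plank ceiling) adds (0.85 − 0.10) = 0.75 sabins.
Panel area = 27.904 / 0.75 = 37.2 m^2.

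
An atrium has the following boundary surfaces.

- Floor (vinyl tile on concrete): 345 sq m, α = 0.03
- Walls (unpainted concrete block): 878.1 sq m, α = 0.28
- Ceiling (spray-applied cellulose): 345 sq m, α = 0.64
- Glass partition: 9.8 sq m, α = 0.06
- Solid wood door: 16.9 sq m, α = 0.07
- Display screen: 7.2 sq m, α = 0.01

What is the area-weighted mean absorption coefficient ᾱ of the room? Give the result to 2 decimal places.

S = Σ Sᵢ = 345 + 878.1 + 345 + 9.8 + 16.9 + 7.2 = 1602.0 sq m.
Weighted sum Σ Sα = 478.861.
ᾱ = 478.861 / 1602.0 = 0.30.

0.30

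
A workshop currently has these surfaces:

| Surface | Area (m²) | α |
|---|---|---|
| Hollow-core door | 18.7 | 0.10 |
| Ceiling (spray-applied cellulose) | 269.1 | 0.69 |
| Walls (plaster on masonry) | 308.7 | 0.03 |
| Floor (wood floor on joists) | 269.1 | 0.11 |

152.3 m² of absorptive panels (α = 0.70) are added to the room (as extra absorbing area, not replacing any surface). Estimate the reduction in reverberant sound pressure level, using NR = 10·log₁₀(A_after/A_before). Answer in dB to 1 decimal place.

A_before = Σ Sᵢαᵢ = 18.7·0.10 + 269.1·0.69 + 308.7·0.03 + 269.1·0.11 = 226.411 sabins.
Treatment contributes 152.3·0.70 = 106.610 sabins.
New total A_after = 333.021 sabins.
NR = 10·log₁₀(333.021/226.411) = 1.7 dB.

1.7 dB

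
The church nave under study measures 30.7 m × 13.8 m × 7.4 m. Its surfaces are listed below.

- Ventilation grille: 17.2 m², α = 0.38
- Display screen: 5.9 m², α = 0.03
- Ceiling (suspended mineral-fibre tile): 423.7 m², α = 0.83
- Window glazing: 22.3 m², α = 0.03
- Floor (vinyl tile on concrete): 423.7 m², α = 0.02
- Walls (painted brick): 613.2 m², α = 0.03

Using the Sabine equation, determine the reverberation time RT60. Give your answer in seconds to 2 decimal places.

1.31 sec

Summing Sᵢαᵢ: 6.536 + 0.177 + 351.671 + 0.669 + 8.474 + 18.396 → A = 385.923 sabins.
V = 30.7·13.8·7.4 = 3135.084 m³.
T = 0.161 V/A = 0.161·3135.084/385.923 = 1.31 s.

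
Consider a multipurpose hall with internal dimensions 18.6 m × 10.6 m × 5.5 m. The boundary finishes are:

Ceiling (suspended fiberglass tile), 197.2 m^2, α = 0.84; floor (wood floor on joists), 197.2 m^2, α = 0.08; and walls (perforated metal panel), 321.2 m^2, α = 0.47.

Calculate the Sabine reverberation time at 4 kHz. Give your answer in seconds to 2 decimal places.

0.53 seconds

Summing Sᵢαᵢ: 165.648 + 15.776 + 150.964 → A = 332.388 sabins.
Room volume: 1084.38 m³.
Sabine: RT60 = 0.161 × 1084.38 / 332.388 = 0.53 s.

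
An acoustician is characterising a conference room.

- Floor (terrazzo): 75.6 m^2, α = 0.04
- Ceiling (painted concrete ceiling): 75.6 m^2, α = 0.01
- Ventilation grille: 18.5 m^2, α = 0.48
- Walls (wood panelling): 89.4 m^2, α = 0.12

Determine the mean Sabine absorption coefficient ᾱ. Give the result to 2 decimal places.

S = Σ Sᵢ = 75.6 + 75.6 + 18.5 + 89.4 = 259.1 m^2.
A = 75.6*0.04 + 75.6*0.01 + 18.5*0.48 + 89.4*0.12 = 23.388 sabins.
ᾱ = A/S = 0.09.

0.09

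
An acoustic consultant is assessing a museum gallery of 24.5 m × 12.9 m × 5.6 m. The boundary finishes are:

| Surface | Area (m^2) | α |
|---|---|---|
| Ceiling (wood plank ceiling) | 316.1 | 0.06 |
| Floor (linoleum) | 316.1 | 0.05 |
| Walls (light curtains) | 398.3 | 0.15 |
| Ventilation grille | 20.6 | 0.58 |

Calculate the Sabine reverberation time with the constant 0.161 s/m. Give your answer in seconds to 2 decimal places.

2.68 seconds

Equivalent absorption area: A = 316.1×0.06 + 316.1×0.05 + 398.3×0.15 + 20.6×0.58 = 106.464 m^2.
Room volume: 1769.88 m³.
T = 0.161 V/A = 0.161·1769.88/106.464 = 2.68 s.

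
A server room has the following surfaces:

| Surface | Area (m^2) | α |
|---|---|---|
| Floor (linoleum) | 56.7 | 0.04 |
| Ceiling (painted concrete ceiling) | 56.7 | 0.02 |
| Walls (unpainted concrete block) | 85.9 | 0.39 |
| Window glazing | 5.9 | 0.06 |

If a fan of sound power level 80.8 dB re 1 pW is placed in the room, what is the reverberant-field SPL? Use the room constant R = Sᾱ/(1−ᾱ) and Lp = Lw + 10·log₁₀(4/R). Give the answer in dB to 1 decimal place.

Σ(Sᵢαᵢ) = 56.7×0.04 + 56.7×0.02 + 85.9×0.39 + 5.9×0.06 = 37.257; total area S = 205.2 m^2.
ᾱ = 37.257/205.2 = 0.1816; R = Sᾱ/(1−ᾱ) = 37.257/(1−0.1816) = 45.524 m^2.
Lp = Lw + 10 log₁₀(4/R) = 80.8 -10.56 = 70.2 dB.

70.2 dB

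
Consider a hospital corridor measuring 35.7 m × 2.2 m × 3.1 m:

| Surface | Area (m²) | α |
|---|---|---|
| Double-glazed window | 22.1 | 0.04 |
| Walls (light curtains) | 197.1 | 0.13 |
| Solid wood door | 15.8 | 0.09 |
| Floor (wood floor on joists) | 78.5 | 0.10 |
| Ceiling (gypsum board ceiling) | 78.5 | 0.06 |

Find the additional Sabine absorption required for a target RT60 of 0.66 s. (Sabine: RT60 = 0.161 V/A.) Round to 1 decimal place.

18.9 sabins

A₁ = Σ Sᵢαᵢ = 22.1·0.04 + 197.1·0.13 + 15.8·0.09 + 78.5·0.10 + 78.5·0.06 = 40.489 sabins.
V = 243.474 m³. Required absorption A₂ = 0.161 × 243.474 / 0.66 = 59.393 sabins.
Shortfall: 59.393 − 40.489 = 18.9 sabins.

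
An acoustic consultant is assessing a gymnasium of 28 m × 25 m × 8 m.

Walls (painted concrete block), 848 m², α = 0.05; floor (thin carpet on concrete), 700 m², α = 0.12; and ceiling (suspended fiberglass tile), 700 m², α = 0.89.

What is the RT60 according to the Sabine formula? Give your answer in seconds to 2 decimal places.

Equivalent absorption area: A = 848·0.05 + 700·0.12 + 700·0.89 = 749.400 m².
Room volume: 5600 m³.
RT60 = 0.161 · V / A = 0.161 × 5600 / 749.400 = 1.20 s.

1.20 sec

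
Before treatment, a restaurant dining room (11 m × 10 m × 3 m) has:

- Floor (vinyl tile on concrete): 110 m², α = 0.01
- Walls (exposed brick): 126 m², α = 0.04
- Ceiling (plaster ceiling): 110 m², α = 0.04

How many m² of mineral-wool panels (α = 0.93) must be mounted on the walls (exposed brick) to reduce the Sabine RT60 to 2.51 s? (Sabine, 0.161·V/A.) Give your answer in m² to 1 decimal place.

11.9

A₁ = Σ Sᵢαᵢ = 110*0.01 + 126*0.04 + 110*0.04 = 10.540 sabins.
V = 330 m³. Target absorption A₂ = 0.161 × 330 / 2.51 = 21.167 sabins.
ΔA needed = 21.167 − 10.540 = 10.627 sabins.
Net gain per m²: Δα = 0.93 − 0.04 = 0.89.
Panel area = 10.627 / 0.89 = 11.9 m².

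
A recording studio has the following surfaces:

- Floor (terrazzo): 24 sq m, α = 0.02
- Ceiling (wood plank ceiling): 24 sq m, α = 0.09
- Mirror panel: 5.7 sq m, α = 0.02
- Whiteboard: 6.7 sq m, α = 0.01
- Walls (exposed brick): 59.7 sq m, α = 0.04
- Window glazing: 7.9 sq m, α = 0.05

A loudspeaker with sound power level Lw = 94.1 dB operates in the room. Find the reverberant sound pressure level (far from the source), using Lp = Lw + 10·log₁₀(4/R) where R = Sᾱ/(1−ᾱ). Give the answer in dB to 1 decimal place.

92.4 dB

Σ(Sᵢαᵢ) = 24·0.02 + 24·0.09 + 5.7·0.02 + 6.7·0.01 + 59.7·0.04 + 7.9·0.05 = 5.604; total area S = 128.0 sq m.
ᾱ = 0.0438, so room constant R = A/(1−ᾱ) = 5.861 sq m.
Lp = Lw + 10 log₁₀(4/R) = 94.1 -1.66 = 92.4 dB.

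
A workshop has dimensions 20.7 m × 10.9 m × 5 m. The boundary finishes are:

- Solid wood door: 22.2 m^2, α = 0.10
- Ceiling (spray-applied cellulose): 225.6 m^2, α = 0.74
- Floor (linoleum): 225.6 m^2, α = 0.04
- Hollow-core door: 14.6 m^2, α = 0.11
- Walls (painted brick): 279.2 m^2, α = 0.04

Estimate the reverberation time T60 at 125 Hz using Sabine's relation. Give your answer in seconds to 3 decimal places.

0.951 s

Total absorption A = 22.2×0.10 + 225.6×0.74 + 225.6×0.04 + 14.6×0.11 + 279.2×0.04
  = 2.220 + 166.944 + 9.024 + 1.606 + 11.168 = 190.962 m^2 sabins.
Volume V = 20.7 × 10.9 × 5 = 1128.15 m³.
Sabine: RT60 = 0.161 × 1128.15 / 190.962 = 0.951 s.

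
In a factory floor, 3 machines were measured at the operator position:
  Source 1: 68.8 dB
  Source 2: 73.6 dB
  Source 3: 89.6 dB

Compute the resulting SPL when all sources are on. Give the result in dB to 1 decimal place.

Converting to relative power and adding: 10^(68.8/10) + 10^(73.6/10) + 10^(89.6/10) = 9.425e+08.
Combined level = 10 log₁₀(9.425e+08) = 89.7 dB.

89.7 dB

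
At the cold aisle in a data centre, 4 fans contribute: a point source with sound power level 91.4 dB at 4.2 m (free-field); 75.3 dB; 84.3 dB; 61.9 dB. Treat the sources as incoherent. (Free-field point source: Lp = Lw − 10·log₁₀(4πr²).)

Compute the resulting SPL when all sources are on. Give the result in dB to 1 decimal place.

84.9 dB

Source at 4.2 m: Lp = 91.4 − 10·log₁₀(4π·4.2²) = 91.4 − 10·log₁₀(221.671) = 67.9 dB.
Converting to relative power and adding: 10^(67.9/10) + 10^(75.3/10) + 10^(84.3/10) + 10^(61.9/10) = 3.108e+08.
Back to dB: 10·log₁₀ Σ = 84.9 dB.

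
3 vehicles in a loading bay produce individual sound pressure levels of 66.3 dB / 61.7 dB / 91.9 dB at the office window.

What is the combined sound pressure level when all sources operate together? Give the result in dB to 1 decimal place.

91.9 dB

Converting to relative power and adding: 10^(66.3/10) + 10^(61.7/10) + 10^(91.9/10) = 1.555e+09.
L_total = 10·log₁₀(1.555e+09) = 91.9 dB.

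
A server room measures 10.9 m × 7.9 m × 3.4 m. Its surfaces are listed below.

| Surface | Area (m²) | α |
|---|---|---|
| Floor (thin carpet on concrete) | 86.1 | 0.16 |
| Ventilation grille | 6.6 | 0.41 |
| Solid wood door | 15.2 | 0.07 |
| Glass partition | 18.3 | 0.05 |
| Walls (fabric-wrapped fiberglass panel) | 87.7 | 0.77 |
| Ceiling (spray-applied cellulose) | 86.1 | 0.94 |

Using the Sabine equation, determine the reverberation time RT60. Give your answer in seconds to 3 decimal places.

Summing Sᵢαᵢ: 13.776 + 2.706 + 1.064 + 0.915 + 67.529 + 80.934 → A = 166.924 sabins.
V = 10.9·7.9·3.4 = 292.774 m³.
Sabine: RT60 = 0.161 × 292.774 / 166.924 = 0.282 s.

0.282 sec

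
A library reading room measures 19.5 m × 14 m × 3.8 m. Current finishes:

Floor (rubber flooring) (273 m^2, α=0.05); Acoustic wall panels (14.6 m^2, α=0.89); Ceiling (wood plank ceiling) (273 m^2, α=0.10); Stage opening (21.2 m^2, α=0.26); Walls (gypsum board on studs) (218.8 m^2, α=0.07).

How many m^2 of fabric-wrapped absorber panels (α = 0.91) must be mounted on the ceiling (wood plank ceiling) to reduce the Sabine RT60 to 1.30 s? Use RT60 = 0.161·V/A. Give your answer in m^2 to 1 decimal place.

66.3

A₁ = Σ Sᵢαᵢ = 273·0.05 + 14.6·0.89 + 273·0.10 + 21.2·0.26 + 218.8·0.07 = 74.772 sabins.
V = 1037.4 m³. Target absorption A₂ = 0.161 × 1037.4 / 1.30 = 128.478 sabins.
Absorption to add: 128.478 − 74.772 = 53.706 sabins.
Net gain per m^2: Δα = 0.91 − 0.10 = 0.81.
Area = ΔA/Δα = 53.706/0.81 = 66.3 m^2.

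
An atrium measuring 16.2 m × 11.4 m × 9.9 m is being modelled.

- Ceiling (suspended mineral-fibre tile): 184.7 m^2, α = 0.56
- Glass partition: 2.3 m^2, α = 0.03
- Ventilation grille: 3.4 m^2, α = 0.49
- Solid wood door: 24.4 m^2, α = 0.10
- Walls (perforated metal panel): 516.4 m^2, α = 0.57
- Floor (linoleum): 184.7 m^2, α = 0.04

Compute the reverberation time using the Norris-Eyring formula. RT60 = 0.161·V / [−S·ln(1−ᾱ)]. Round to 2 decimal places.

Total surface area S = 184.7 + 2.3 + 3.4 + 24.4 + 516.4 + 184.7 = 915.9 m^2.
Σ(Sᵢαᵢ) = 184.7×0.56 + 2.3×0.03 + 3.4×0.49 + 24.4×0.10 + 516.4×0.57 + 184.7×0.04 = 409.343.
ᾱ = 409.343 / 915.9 = 0.4469.
−S·ln(1−ᾱ) = −915.9 × ln(1 − 0.4469) = 542.411.
V = 16.2 × 11.4 × 9.9 = 1828.332 m³.
T = 0.161·V/[−S·ln(1−ᾱ)] = 0.161·1828.332/542.411 = 0.54 s.

0.54 s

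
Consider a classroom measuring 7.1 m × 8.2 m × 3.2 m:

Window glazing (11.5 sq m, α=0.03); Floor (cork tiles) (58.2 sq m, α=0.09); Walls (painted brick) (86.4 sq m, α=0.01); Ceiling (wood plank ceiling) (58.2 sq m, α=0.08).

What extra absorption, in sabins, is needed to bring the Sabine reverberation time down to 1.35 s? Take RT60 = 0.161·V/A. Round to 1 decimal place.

Total absorption A₁ = 11.5*0.03 + 58.2*0.09 + 86.4*0.01 + 58.2*0.08
  = 0.345 + 5.238 + 0.864 + 4.656 = 11.103 sq m sabins.
For T = 1.35 s, need A₂ = 0.161·V/T = 0.161·186.304/1.35 = 22.218 sabins.
Additional absorption ΔA = 22.218 − 11.103 = 11.1 sabins.

11.1 sabins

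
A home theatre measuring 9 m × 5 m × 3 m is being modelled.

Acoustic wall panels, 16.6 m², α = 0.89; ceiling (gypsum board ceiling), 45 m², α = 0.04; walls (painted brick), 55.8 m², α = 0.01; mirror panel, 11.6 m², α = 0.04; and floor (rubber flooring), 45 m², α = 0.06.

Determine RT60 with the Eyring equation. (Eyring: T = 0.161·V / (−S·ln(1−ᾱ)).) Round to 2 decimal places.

1.01 s

Total surface area S = 16.6 + 45 + 55.8 + 11.6 + 45 = 174.0 m².
Absorption A = 16.6×0.89 + 45×0.04 + 55.8×0.01 + 11.6×0.04 + 45×0.06 = 20.296 sabins.
Mean coefficient ᾱ = A/S = 0.1166.
Eyring denominator: −S ln(1−ᾱ) = 21.572.
V = 9 × 5 × 3 = 135 m³.
T = 0.161·V/[−S·ln(1−ᾱ)] = 0.161·135/21.572 = 1.01 s.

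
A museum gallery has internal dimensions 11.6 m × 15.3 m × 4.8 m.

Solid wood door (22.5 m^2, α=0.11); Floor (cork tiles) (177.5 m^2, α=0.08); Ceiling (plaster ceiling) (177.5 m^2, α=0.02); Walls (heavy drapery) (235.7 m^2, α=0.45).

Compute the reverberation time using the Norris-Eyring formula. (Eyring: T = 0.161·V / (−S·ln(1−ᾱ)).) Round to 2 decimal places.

0.97 seconds

S = Σ Sᵢ = 613.2 m^2.
Σ(Sᵢαᵢ) = 22.5·0.11 + 177.5·0.08 + 177.5·0.02 + 235.7·0.45 = 126.290.
Mean coefficient ᾱ = A/S = 0.2060.
Eyring denominator: −S ln(1−ᾱ) = 141.448.
V = 11.6 × 15.3 × 4.8 = 851.904 m³.
RT60 = 0.161 × 851.904 / 141.448 = 0.97 s.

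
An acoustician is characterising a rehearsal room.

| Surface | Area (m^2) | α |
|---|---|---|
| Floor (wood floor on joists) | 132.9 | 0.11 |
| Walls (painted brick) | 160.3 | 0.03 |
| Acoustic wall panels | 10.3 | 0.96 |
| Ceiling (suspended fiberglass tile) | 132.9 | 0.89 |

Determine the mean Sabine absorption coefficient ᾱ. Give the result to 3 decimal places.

0.338

Total surface area S = 436.4 m^2.
Weighted sum Σ Sα = 147.597.
ᾱ = A/S = 0.338.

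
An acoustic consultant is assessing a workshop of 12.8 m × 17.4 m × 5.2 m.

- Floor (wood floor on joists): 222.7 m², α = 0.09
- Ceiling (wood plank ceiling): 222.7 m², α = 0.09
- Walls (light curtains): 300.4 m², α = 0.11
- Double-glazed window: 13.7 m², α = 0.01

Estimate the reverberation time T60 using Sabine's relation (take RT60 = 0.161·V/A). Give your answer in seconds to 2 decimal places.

Equivalent absorption area: A = 222.7*0.09 + 222.7*0.09 + 300.4*0.11 + 13.7*0.01 = 73.267 m².
Room volume: 1158.144 m³.
RT60 = 0.161 · V / A = 0.161 × 1158.144 / 73.267 = 2.54 s.

2.54 s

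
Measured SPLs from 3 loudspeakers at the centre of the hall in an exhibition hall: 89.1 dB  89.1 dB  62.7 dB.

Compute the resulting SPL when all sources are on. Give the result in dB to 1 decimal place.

92.1 dB

Converting to relative power and adding: 10^(89.1/10) + 10^(89.1/10) + 10^(62.7/10) = 1.628e+09.
Back to dB: 10·log₁₀ Σ = 92.1 dB.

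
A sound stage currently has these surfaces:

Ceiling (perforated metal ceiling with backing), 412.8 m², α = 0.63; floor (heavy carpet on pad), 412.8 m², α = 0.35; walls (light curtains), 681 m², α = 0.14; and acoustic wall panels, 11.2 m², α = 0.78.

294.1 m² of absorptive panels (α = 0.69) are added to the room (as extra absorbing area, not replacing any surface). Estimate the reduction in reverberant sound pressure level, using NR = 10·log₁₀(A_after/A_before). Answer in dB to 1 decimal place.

Total absorption A_before = 412.8·0.63 + 412.8·0.35 + 681·0.14 + 11.2·0.78
  = 260.064 + 144.480 + 95.340 + 8.736 = 508.620 m² sabins.
Added absorption = 294.1 × 0.69 = 202.929 sabins.
New total A_after = 711.549 sabins.
NR = 10·log₁₀(711.549/508.620) = 1.5 dB.

1.5 dB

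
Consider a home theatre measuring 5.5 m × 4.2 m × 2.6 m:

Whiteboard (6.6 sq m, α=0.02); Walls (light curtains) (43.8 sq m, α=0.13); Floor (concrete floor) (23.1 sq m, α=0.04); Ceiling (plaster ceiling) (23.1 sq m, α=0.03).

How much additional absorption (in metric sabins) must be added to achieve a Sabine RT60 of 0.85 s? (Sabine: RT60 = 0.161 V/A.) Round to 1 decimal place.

3.9 sabins

Summing Sᵢαᵢ: 0.132 + 5.694 + 0.924 + 0.693 → A₁ = 7.443 sabins.
For T = 0.85 s, need A₂ = 0.161·V/T = 0.161·60.06/0.85 = 11.376 sabins.
ΔA = A₂ − A₁ = 11.376 − 7.443 = 3.9 sabins.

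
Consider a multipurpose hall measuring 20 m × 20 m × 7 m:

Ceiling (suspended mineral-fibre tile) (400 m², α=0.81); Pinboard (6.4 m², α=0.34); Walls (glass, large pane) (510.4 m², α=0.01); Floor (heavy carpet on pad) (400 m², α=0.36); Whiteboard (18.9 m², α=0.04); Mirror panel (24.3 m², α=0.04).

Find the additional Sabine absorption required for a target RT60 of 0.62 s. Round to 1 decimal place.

Summing Sᵢαᵢ: 324.000 + 2.176 + 5.104 + 144.000 + 0.756 + 0.972 → A₁ = 477.008 sabins.
For T = 0.62 s, need A₂ = 0.161·V/T = 0.161·2800/0.62 = 727.097 sabins.
Shortfall: 727.097 − 477.008 = 250.1 sabins.

250.1 sabins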